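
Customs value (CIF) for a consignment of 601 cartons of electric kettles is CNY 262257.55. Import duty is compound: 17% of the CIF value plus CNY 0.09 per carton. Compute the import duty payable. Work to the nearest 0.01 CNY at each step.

Ad valorem component: 262257.55 × 17% = 44583.78
Specific component: 601 × 0.09 = 54.09
Import duty = 44583.78 + 54.09 = 44637.87

Import duty: CNY 44637.87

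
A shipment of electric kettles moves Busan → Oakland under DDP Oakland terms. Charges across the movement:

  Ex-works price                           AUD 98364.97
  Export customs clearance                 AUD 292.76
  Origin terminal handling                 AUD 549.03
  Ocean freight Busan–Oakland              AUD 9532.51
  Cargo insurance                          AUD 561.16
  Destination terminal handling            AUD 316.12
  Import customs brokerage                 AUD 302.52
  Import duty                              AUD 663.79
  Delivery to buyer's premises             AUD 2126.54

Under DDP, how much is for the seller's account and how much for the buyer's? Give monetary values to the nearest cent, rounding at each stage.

Seller: AUD 112709.40; buyer: AUD 0.00

DDP: the seller bears all costs including import duty.
Seller's account: goods 98364.97 + export clearance 292.76 + origin terminal 549.03 + freight 9532.51 + insurance 561.16 + destination terminal 316.12 + brokerage 302.52 + duty 663.79 + delivery 2126.54 = 112709.40
Buyer's account: 0.00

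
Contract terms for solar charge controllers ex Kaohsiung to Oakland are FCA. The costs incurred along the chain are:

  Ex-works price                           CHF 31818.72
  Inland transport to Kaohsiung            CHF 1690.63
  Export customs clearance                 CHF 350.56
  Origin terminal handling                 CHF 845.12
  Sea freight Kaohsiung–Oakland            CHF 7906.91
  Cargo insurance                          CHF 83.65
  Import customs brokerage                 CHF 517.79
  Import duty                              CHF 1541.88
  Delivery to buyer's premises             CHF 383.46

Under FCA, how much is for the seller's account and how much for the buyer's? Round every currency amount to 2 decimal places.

Seller: CHF 33859.91; buyer: CHF 11278.81

FCA: the seller delivers export-cleared goods to the carrier; the buyer bears costs from that point.
Seller's account: goods 31818.72 + inland to port 1690.63 + export clearance 350.56 = 33859.91
Buyer's account: origin terminal 845.12 + freight 7906.91 + insurance 83.65 + brokerage 517.79 + duty 1541.88 + delivery 383.46 = 11278.81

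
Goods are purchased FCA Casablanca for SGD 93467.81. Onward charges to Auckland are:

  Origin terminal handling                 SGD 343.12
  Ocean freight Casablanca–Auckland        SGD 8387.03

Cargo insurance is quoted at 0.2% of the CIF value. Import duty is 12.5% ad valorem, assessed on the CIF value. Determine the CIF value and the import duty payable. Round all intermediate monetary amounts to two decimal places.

Let C be the CIF value. C = FCA price + pre-shipment costs + freight + 0.2% × C
C − 0.2% × C = 93467.81 + 343.12 + 8387.03
0.998 × C = 102197.96
C = 102197.96 / 0.998 = 102402.77
Insurance premium = 0.2% × 102402.77 = 204.81
Import duty = 102402.77 × 12.5% = 12800.35

CIF value: SGD 102402.77; import duty: SGD 12800.35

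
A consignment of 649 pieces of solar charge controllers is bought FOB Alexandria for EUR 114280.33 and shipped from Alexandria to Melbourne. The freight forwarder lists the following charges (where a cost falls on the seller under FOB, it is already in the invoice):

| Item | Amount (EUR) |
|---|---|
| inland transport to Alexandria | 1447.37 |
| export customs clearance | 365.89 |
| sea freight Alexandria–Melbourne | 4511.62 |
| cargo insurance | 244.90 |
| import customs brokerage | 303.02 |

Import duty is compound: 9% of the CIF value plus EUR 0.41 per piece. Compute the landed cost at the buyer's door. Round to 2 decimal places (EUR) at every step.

Total landed cost: EUR 130319.28

FOB: the seller bears costs until goods are on board at the origin port; the buyer bears freight, insurance and all costs thereafter.
Already in the invoice (seller's account under FOB): inland to port, export clearance — exclude.
CIF value = FOB price + freight + insurance = 114280.33 + 4511.62 + 244.90 = 119036.85
Ad valorem component: 119036.85 × 9% = 10713.32
Specific component: 649 × 0.41 = 266.09
Import duty = 10713.32 + 266.09 = 10979.41
Buyer bears: freight 4511.62 + insurance 244.90 + brokerage 303.02 + duty 10979.41 = 16038.95
Landed cost = invoice 114280.33 + 16038.95 = 130319.28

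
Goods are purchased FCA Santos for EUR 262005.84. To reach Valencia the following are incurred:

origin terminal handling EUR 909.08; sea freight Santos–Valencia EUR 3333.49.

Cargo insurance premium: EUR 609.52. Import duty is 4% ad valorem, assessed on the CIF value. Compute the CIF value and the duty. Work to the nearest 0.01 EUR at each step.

CIF value: EUR 266857.93; import duty: EUR 10674.32

CIF = FCA price + pre-shipment costs + freight + insurance
CIF = 262005.84 + 909.08 + 3333.49 + 609.52 = 266857.93
Import duty = 266857.93 × 4% = 10674.32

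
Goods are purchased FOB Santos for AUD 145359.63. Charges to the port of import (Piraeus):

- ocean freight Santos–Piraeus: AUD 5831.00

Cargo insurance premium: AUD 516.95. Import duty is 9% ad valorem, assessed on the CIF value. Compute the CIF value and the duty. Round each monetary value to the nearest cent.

CIF value: AUD 151707.58; import duty: AUD 13653.68

CIF = FOB price + freight + insurance
CIF = 145359.63 + 5831.00 + 516.95 = 151707.58
Import duty = 151707.58 × 9% = 13653.68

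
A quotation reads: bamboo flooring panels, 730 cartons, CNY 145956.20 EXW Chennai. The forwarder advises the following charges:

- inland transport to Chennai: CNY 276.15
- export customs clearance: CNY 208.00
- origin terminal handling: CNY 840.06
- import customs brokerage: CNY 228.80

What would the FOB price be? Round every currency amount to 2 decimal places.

FOB price: CNY 147280.41

Not relevant to the conversion: brokerage — on the buyer under both terms; not part of either seller's price.
From EXW to FOB, the seller additionally bears: inland to port, export clearance, origin terminal.
FOB price = 145956.20 + 276.15 + 208.00 + 840.06 = 147280.41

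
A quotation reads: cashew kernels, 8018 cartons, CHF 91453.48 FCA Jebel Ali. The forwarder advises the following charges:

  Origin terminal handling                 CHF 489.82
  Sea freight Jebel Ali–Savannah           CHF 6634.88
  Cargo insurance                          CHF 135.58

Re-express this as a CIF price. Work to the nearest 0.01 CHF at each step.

From FCA to CIF, the seller additionally bears: origin terminal, freight, insurance.
CIF price = 91453.48 + 489.82 + 6634.88 + 135.58 = 98713.76

CIF price: CHF 98713.76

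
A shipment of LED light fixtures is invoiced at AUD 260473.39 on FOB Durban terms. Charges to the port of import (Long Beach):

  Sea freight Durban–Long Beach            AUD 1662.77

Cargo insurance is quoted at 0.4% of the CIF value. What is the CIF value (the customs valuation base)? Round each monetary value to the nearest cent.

Let C be the CIF value. C = FOB price + freight + 0.4% × C
C − 0.4% × C = 260473.39 + 1662.77
0.996 × C = 262136.16
C = 262136.16 / 0.996 = 263188.92
Insurance premium = 0.4% × 263188.92 = 1052.76

CIF value: AUD 263188.92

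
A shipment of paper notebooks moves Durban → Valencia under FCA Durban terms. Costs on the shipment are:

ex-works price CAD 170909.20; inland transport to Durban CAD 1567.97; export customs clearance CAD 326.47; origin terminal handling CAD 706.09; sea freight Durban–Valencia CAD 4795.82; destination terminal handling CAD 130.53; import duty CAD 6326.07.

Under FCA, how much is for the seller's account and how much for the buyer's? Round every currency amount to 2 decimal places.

FCA: the seller delivers export-cleared goods to the carrier; the buyer bears costs from that point.
Seller's account: goods 170909.20 + inland to port 1567.97 + export clearance 326.47 = 172803.64
Buyer's account: origin terminal 706.09 + freight 4795.82 + destination terminal 130.53 + duty 6326.07 = 11958.51

Seller: CAD 172803.64; buyer: CAD 11958.51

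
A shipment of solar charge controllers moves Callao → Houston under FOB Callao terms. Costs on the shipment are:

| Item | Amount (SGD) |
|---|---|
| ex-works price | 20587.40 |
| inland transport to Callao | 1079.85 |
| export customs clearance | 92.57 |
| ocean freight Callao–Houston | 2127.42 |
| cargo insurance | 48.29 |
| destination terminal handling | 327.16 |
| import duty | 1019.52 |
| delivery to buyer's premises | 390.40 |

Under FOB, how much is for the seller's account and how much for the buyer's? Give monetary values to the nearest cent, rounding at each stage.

FOB: the seller bears costs until goods are on board at the origin port; the buyer bears freight, insurance and all costs thereafter.
Seller's account: goods 20587.40 + inland to port 1079.85 + export clearance 92.57 = 21759.82
Buyer's account: freight 2127.42 + insurance 48.29 + destination terminal 327.16 + duty 1019.52 + delivery 390.40 = 3912.79

Seller: SGD 21759.82; buyer: SGD 3912.79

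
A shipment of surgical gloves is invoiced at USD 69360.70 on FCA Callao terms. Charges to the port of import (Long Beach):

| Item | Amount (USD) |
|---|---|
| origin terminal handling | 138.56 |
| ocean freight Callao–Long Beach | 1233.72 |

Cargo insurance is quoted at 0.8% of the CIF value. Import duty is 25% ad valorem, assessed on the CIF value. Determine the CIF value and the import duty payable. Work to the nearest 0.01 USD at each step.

Let C be the CIF value. C = FCA price + pre-shipment costs + freight + 0.8% × C
C − 0.8% × C = 69360.70 + 138.56 + 1233.72
0.992 × C = 70732.98
C = 70732.98 / 0.992 = 71303.41
Insurance premium = 0.8% × 71303.41 = 570.43
Import duty = 71303.41 × 25% = 17825.85

CIF value: USD 71303.41; import duty: USD 17825.85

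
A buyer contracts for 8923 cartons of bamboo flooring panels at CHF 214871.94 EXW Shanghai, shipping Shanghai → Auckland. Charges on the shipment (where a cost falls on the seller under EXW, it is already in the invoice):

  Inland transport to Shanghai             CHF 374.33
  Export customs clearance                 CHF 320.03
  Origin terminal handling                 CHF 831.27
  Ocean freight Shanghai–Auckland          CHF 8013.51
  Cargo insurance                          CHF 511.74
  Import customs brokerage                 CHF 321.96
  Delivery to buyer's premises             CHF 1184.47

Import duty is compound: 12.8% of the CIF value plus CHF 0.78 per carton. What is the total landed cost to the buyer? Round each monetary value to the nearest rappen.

Total landed cost: CHF 262179.31

EXW: the seller makes goods available at their premises; the buyer bears all onward costs.
CIF value = EXW price + inland to port + export clearance + origin terminal + freight + insurance = 214871.94 + 374.33 + 320.03 + 831.27 + 8013.51 + 511.74 = 224922.82
Ad valorem component: 224922.82 × 12.8% = 28790.12
Specific component: 8923 × 0.78 = 6959.94
Import duty = 28790.12 + 6959.94 = 35750.06
Buyer bears: inland to port 374.33 + export clearance 320.03 + origin terminal 831.27 + freight 8013.51 + insurance 511.74 + brokerage 321.96 + delivery 1184.47 + duty 35750.06 = 47307.37
Landed cost = invoice 214871.94 + 47307.37 = 262179.31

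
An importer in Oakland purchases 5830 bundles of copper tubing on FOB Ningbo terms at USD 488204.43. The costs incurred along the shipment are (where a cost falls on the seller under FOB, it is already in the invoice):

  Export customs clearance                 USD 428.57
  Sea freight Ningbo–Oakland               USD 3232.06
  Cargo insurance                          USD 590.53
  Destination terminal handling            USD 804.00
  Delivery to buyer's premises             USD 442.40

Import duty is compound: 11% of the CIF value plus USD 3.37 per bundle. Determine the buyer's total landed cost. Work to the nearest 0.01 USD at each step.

Total landed cost: USD 567043.49

FOB: the seller bears costs until goods are on board at the origin port; the buyer bears freight, insurance and all costs thereafter.
Already in the invoice (seller's account under FOB): export clearance — exclude.
CIF value = FOB price + freight + insurance = 488204.43 + 3232.06 + 590.53 = 492027.02
Ad valorem component: 492027.02 × 11% = 54122.97
Specific component: 5830 × 3.37 = 19647.10
Import duty = 54122.97 + 19647.10 = 73770.07
Buyer bears: freight 3232.06 + insurance 590.53 + destination terminal 804.00 + delivery 442.40 + duty 73770.07 = 78839.06
Landed cost = invoice 488204.43 + 78839.06 = 567043.49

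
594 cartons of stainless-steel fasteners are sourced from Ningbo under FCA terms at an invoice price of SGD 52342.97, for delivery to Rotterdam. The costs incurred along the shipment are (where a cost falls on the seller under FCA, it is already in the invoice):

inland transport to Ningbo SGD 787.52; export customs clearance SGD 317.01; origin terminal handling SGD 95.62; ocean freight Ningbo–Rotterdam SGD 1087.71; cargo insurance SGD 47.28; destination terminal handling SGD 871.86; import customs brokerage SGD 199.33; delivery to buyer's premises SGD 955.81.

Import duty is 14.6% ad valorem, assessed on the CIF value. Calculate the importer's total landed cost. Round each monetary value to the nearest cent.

FCA: the seller delivers export-cleared goods to the carrier; the buyer bears costs from that point.
Already in the invoice (seller's account under FCA): inland to port, export clearance — exclude.
CIF value = FCA price + origin terminal + freight + insurance = 52342.97 + 95.62 + 1087.71 + 47.28 = 53573.58
Import duty = 53573.58 × 14.6% = 7821.74
Buyer bears: origin terminal 95.62 + freight 1087.71 + insurance 47.28 + destination terminal 871.86 + brokerage 199.33 + delivery 955.81 + duty 7821.74 = 11079.35
Landed cost = invoice 52342.97 + 11079.35 = 63422.32

Total landed cost: SGD 63422.32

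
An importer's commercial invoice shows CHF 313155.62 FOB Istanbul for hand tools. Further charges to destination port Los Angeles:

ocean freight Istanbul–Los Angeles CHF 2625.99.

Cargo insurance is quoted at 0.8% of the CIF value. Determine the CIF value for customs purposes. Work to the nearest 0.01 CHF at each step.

CIF value: CHF 318328.24

Let C be the CIF value. C = FOB price + freight + 0.8% × C
C − 0.8% × C = 313155.62 + 2625.99
0.992 × C = 315781.61
C = 315781.61 / 0.992 = 318328.24
Insurance premium = 0.8% × 318328.24 = 2546.63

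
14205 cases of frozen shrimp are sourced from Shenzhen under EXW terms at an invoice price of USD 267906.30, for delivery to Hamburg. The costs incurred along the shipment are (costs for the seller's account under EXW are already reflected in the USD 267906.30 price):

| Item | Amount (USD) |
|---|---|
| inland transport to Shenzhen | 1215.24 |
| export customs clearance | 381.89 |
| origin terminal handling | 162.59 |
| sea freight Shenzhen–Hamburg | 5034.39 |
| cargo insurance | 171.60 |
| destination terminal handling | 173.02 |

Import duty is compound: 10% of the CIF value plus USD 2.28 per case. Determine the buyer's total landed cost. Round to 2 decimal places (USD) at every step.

EXW: the seller makes goods available at their premises; the buyer bears all onward costs.
CIF value = EXW price + inland to port + export clearance + origin terminal + freight + insurance = 267906.30 + 1215.24 + 381.89 + 162.59 + 5034.39 + 171.60 = 274872.01
Ad valorem component: 274872.01 × 10% = 27487.20
Specific component: 14205 × 2.28 = 32387.40
Import duty = 27487.20 + 32387.40 = 59874.60
Buyer bears: inland to port 1215.24 + export clearance 381.89 + origin terminal 162.59 + freight 5034.39 + insurance 171.60 + destination terminal 173.02 + duty 59874.60 = 67013.33
Landed cost = invoice 267906.30 + 67013.33 = 334919.63

Total landed cost: USD 334919.63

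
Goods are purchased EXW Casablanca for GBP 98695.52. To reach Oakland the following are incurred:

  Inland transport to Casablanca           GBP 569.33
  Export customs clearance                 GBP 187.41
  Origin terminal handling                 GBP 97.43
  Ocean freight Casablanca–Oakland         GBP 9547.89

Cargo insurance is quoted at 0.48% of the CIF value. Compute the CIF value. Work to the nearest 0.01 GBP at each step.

CIF value: GBP 109623.77

Let C be the CIF value. C = EXW price + pre-shipment costs + freight + 0.48% × C
C − 0.48% × C = 98695.52 + 569.33 + 187.41 + 97.43 + 9547.89
0.9952 × C = 109097.58
C = 109097.58 / 0.9952 = 109623.77
Insurance premium = 0.48% × 109623.77 = 526.19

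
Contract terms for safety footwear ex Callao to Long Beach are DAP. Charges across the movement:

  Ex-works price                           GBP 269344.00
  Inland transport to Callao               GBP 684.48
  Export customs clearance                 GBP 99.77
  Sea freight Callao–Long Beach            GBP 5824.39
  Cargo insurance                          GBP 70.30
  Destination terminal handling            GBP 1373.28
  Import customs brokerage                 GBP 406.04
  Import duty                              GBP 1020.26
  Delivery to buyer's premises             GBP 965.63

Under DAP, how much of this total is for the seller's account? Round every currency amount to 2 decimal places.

Seller's account: GBP 278361.85

DAP: the seller bears all costs to the named destination except import duty and clearance.
Seller's account: goods 269344.00 + inland to port 684.48 + export clearance 99.77 + freight 5824.39 + insurance 70.30 + destination terminal 1373.28 + delivery 965.63 = 278361.85
Buyer's account: brokerage 406.04 + duty 1020.26 = 1426.30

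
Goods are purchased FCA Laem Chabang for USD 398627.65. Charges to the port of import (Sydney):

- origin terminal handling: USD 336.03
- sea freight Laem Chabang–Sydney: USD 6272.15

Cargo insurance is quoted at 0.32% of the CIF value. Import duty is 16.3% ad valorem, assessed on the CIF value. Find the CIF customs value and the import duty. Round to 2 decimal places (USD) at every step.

Let C be the CIF value. C = FCA price + pre-shipment costs + freight + 0.32% × C
C − 0.32% × C = 398627.65 + 336.03 + 6272.15
0.9968 × C = 405235.83
C = 405235.83 / 0.9968 = 406536.75
Insurance premium = 0.32% × 406536.75 = 1300.92
Import duty = 406536.75 × 16.3% = 66265.49

CIF value: USD 406536.75; import duty: USD 66265.49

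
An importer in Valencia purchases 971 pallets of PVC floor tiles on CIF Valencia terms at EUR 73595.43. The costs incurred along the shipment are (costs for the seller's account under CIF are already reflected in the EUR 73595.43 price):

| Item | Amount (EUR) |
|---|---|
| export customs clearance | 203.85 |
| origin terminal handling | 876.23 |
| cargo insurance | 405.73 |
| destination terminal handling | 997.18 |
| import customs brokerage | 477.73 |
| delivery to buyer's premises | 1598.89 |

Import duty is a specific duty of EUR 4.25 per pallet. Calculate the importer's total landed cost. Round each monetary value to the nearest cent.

Total landed cost: EUR 80795.98

CIF: the seller pays costs through ocean freight and marine insurance to the destination port.
Already in the invoice (seller's account under CIF): export clearance, origin terminal, insurance — exclude.
The CIF price already equals the CIF value: 73595.43
Import duty = 971 × 4.25 = 4126.75
Buyer bears: destination terminal 997.18 + brokerage 477.73 + delivery 1598.89 + duty 4126.75 = 7200.55
Landed cost = invoice 73595.43 + 7200.55 = 80795.98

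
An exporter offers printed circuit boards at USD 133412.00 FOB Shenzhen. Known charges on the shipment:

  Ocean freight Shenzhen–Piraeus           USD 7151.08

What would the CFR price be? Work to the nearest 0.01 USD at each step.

CFR price: USD 140563.08

From FOB to CFR, the seller additionally bears: freight.
CFR price = 133412.00 + 7151.08 = 140563.08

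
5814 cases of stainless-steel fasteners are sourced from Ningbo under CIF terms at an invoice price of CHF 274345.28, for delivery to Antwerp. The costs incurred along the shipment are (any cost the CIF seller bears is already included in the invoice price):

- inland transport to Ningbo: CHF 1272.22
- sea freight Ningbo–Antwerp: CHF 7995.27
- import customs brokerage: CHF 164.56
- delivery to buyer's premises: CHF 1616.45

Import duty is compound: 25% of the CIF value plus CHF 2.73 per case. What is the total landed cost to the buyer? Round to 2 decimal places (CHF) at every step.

CIF: the seller pays costs through ocean freight and marine insurance to the destination port.
Already in the invoice (seller's account under CIF): inland to port, freight — exclude.
The CIF price already equals the CIF value: 274345.28
Ad valorem component: 274345.28 × 25% = 68586.32
Specific component: 5814 × 2.73 = 15872.22
Import duty = 68586.32 + 15872.22 = 84458.54
Buyer bears: brokerage 164.56 + delivery 1616.45 + duty 84458.54 = 86239.55
Landed cost = invoice 274345.28 + 86239.55 = 360584.83

Total landed cost: CHF 360584.83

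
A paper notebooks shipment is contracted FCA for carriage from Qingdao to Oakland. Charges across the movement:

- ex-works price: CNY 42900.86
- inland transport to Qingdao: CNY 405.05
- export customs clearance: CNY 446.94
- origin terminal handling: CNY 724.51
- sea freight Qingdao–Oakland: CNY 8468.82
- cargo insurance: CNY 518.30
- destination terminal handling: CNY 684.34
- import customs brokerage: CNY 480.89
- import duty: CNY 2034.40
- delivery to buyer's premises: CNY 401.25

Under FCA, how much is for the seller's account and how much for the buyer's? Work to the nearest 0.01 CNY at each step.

Seller: CNY 43752.85; buyer: CNY 13312.51

FCA: the seller delivers export-cleared goods to the carrier; the buyer bears costs from that point.
Seller's account: goods 42900.86 + inland to port 405.05 + export clearance 446.94 = 43752.85
Buyer's account: origin terminal 724.51 + freight 8468.82 + insurance 518.30 + destination terminal 684.34 + brokerage 480.89 + duty 2034.40 + delivery 401.25 = 13312.51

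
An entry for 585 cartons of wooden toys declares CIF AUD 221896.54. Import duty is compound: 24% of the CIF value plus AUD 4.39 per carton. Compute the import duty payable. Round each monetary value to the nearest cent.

Ad valorem component: 221896.54 × 24% = 53255.17
Specific component: 585 × 4.39 = 2568.15
Import duty = 53255.17 + 2568.15 = 55823.32

Import duty: AUD 55823.32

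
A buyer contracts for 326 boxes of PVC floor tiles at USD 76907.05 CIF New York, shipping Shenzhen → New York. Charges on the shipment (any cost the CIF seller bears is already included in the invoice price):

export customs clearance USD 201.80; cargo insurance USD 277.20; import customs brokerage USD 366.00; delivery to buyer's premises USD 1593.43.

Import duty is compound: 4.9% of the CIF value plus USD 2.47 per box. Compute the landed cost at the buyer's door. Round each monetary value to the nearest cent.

CIF: the seller pays costs through ocean freight and marine insurance to the destination port.
Already in the invoice (seller's account under CIF): export clearance, insurance — exclude.
The CIF price already equals the CIF value: 76907.05
Ad valorem component: 76907.05 × 4.9% = 3768.45
Specific component: 326 × 2.47 = 805.22
Import duty = 3768.45 + 805.22 = 4573.67
Buyer bears: brokerage 366.00 + delivery 1593.43 + duty 4573.67 = 6533.10
Landed cost = invoice 76907.05 + 6533.10 = 83440.15

Total landed cost: USD 83440.15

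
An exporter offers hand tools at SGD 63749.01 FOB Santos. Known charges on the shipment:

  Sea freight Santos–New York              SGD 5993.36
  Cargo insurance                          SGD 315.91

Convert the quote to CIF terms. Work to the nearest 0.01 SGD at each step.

CIF price: SGD 70058.28

From FOB to CIF, the seller additionally bears: freight, insurance.
CIF price = 63749.01 + 5993.36 + 315.91 = 70058.28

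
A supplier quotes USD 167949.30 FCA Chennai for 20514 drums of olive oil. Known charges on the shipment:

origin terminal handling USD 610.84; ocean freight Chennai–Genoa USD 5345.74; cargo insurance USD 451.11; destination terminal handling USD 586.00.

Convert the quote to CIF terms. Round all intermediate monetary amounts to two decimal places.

CIF price: USD 174356.99

Not relevant to the conversion: destination terminal — on the buyer under both terms; not part of either seller's price.
From FCA to CIF, the seller additionally bears: origin terminal, freight, insurance.
CIF price = 167949.30 + 610.84 + 5345.74 + 451.11 = 174356.99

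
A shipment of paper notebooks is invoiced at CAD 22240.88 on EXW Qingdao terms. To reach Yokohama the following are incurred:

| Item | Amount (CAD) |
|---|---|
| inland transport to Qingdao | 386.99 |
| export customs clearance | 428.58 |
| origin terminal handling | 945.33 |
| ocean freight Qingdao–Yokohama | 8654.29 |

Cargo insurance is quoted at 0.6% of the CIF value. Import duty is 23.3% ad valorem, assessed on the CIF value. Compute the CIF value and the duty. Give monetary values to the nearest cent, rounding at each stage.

CIF value: CAD 32853.19; import duty: CAD 7654.79

Let C be the CIF value. C = EXW price + pre-shipment costs + freight + 0.6% × C
C − 0.6% × C = 22240.88 + 386.99 + 428.58 + 945.33 + 8654.29
0.994 × C = 32656.07
C = 32656.07 / 0.994 = 32853.19
Insurance premium = 0.6% × 32853.19 = 197.12
Import duty = 32853.19 × 23.3% = 7654.79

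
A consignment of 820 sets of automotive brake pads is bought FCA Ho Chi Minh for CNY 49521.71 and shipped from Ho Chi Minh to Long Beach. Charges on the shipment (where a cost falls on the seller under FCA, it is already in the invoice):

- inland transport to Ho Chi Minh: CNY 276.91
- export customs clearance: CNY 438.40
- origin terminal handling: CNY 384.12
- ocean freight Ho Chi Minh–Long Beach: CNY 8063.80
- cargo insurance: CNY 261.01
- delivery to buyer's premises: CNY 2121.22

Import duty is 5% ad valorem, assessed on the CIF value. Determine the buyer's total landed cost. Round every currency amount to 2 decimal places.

Total landed cost: CNY 63263.39

FCA: the seller delivers export-cleared goods to the carrier; the buyer bears costs from that point.
Already in the invoice (seller's account under FCA): inland to port, export clearance — exclude.
CIF value = FCA price + origin terminal + freight + insurance = 49521.71 + 384.12 + 8063.80 + 261.01 = 58230.64
Import duty = 58230.64 × 5% = 2911.53
Buyer bears: origin terminal 384.12 + freight 8063.80 + insurance 261.01 + delivery 2121.22 + duty 2911.53 = 13741.68
Landed cost = invoice 49521.71 + 13741.68 = 63263.39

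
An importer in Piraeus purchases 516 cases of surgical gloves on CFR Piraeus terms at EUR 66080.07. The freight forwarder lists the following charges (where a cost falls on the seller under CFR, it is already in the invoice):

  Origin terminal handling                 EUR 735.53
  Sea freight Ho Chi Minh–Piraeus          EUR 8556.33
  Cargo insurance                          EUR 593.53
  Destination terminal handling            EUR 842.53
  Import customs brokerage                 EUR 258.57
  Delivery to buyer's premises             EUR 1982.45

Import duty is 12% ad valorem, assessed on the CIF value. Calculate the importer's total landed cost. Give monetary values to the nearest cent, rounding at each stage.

CFR: the seller pays costs through ocean freight to the destination port, but not insurance.
Already in the invoice (seller's account under CFR): origin terminal, freight — exclude.
CIF value = CFR price + insurance = 66080.07 + 593.53 = 66673.60
Import duty = 66673.60 × 12% = 8000.83
Buyer bears: insurance 593.53 + destination terminal 842.53 + brokerage 258.57 + delivery 1982.45 + duty 8000.83 = 11677.91
Landed cost = invoice 66080.07 + 11677.91 = 77757.98

Total landed cost: EUR 77757.98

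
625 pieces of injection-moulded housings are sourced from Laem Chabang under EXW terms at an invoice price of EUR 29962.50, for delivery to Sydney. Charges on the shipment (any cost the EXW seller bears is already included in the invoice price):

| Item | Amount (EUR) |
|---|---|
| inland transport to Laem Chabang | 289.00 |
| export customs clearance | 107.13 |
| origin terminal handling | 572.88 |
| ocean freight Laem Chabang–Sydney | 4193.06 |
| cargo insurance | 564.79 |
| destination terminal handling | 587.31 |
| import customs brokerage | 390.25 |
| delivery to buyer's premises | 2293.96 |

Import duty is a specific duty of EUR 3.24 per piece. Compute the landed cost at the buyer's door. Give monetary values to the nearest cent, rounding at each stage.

Total landed cost: EUR 40985.88

EXW: the seller makes goods available at their premises; the buyer bears all onward costs.
CIF value = EXW price + inland to port + export clearance + origin terminal + freight + insurance = 29962.50 + 289.00 + 107.13 + 572.88 + 4193.06 + 564.79 = 35689.36
Import duty = 625 × 3.24 = 2025.00
Buyer bears: inland to port 289.00 + export clearance 107.13 + origin terminal 572.88 + freight 4193.06 + insurance 564.79 + destination terminal 587.31 + brokerage 390.25 + delivery 2293.96 + duty 2025.00 = 11023.38
Landed cost = invoice 29962.50 + 11023.38 = 40985.88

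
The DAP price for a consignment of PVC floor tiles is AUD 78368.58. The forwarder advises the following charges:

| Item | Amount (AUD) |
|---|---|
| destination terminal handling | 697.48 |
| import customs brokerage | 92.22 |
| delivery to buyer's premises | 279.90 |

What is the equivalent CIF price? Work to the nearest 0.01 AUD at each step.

CIF price: AUD 77391.20

Not relevant to the conversion: brokerage — on the buyer under both terms; not part of either seller's price.
From DAP to CIF, the seller no longer bears: destination terminal, delivery.
CIF price = 78368.58 − 697.48 − 279.90 = 77391.20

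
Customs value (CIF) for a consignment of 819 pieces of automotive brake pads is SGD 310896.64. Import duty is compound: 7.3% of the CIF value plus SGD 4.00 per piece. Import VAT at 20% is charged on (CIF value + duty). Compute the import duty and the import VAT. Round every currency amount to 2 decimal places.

Ad valorem component: 310896.64 × 7.3% = 22695.45
Specific component: 819 × 4.00 = 3276.00
Import duty = 22695.45 + 3276.00 = 25971.45
VAT base = CIF + duty = 310896.64 + 25971.45 = 336868.09
Import VAT = 336868.09 × 20% = 67373.62

Import duty: SGD 25971.45; import VAT: SGD 67373.62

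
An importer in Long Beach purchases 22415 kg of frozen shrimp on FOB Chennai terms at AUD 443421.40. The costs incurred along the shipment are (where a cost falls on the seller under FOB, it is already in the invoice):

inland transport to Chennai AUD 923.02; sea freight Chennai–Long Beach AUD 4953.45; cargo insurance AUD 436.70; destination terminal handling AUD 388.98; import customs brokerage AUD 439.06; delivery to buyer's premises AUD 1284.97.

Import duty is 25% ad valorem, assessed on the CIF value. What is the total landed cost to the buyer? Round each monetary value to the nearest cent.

Total landed cost: AUD 563127.45

FOB: the seller bears costs until goods are on board at the origin port; the buyer bears freight, insurance and all costs thereafter.
Already in the invoice (seller's account under FOB): inland to port — exclude.
CIF value = FOB price + freight + insurance = 443421.40 + 4953.45 + 436.70 = 448811.55
Import duty = 448811.55 × 25% = 112202.89
Buyer bears: freight 4953.45 + insurance 436.70 + destination terminal 388.98 + brokerage 439.06 + delivery 1284.97 + duty 112202.89 = 119706.05
Landed cost = invoice 443421.40 + 119706.05 = 563127.45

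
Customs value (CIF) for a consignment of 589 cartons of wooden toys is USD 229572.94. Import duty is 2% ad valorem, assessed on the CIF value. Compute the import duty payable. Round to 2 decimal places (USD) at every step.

Import duty = 229572.94 × 2% = 4591.46

Import duty: USD 4591.46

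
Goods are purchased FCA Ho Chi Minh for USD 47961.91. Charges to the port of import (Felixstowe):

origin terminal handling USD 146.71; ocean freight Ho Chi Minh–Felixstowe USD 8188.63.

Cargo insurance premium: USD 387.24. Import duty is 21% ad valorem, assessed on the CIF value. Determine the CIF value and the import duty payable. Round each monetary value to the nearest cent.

CIF = FCA price + pre-shipment costs + freight + insurance
CIF = 47961.91 + 146.71 + 8188.63 + 387.24 = 56684.49
Import duty = 56684.49 × 21% = 11903.74

CIF value: USD 56684.49; import duty: USD 11903.74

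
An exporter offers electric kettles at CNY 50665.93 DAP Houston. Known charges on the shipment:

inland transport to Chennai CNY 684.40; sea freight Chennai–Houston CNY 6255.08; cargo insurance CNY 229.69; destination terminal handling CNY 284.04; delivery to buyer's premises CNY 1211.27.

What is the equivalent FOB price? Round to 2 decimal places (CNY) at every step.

Not relevant to the conversion: inland to port — on the seller under both DAP and FOB; already in the DAP price and stays in the FOB price.
From DAP to FOB, the seller no longer bears: freight, insurance, destination terminal, delivery.
FOB price = 50665.93 − 6255.08 − 229.69 − 284.04 − 1211.27 = 42685.85

FOB price: CNY 42685.85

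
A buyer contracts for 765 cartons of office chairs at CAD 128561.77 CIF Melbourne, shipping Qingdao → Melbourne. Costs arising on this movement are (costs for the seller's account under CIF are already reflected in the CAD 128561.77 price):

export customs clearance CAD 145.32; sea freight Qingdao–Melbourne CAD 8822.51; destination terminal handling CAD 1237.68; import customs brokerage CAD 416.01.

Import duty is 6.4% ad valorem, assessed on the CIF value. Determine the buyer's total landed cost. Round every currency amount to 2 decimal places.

Total landed cost: CAD 138443.41

CIF: the seller pays costs through ocean freight and marine insurance to the destination port.
Already in the invoice (seller's account under CIF): export clearance, freight — exclude.
The CIF price already equals the CIF value: 128561.77
Import duty = 128561.77 × 6.4% = 8227.95
Buyer bears: destination terminal 1237.68 + brokerage 416.01 + duty 8227.95 = 9881.64
Landed cost = invoice 128561.77 + 9881.64 = 138443.41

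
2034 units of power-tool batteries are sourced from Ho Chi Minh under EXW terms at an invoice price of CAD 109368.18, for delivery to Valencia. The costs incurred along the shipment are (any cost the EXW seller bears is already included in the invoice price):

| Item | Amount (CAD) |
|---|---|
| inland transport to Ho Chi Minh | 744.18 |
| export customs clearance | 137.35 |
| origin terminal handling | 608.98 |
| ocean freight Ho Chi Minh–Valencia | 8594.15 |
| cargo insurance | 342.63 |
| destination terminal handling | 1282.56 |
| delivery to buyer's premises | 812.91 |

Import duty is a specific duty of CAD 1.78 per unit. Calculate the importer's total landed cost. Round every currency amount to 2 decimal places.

EXW: the seller makes goods available at their premises; the buyer bears all onward costs.
CIF value = EXW price + inland to port + export clearance + origin terminal + freight + insurance = 109368.18 + 744.18 + 137.35 + 608.98 + 8594.15 + 342.63 = 119795.47
Import duty = 2034 × 1.78 = 3620.52
Buyer bears: inland to port 744.18 + export clearance 137.35 + origin terminal 608.98 + freight 8594.15 + insurance 342.63 + destination terminal 1282.56 + delivery 812.91 + duty 3620.52 = 16143.28
Landed cost = invoice 109368.18 + 16143.28 = 125511.46

Total landed cost: CAD 125511.46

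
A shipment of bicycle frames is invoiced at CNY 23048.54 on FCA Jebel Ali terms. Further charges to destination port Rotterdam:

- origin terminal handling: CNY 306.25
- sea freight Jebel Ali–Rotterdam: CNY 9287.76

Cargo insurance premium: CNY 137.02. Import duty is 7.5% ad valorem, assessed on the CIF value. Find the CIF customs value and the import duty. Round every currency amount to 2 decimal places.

CIF value: CNY 32779.57; import duty: CNY 2458.47

CIF = FCA price + pre-shipment costs + freight + insurance
CIF = 23048.54 + 306.25 + 9287.76 + 137.02 = 32779.57
Import duty = 32779.57 × 7.5% = 2458.47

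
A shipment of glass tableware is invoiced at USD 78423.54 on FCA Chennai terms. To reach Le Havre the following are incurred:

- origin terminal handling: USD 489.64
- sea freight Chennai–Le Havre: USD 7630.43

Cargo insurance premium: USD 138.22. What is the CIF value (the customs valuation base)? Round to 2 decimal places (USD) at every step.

CIF value: USD 86681.83

CIF = FCA price + pre-shipment costs + freight + insurance
CIF = 78423.54 + 489.64 + 7630.43 + 138.22 = 86681.83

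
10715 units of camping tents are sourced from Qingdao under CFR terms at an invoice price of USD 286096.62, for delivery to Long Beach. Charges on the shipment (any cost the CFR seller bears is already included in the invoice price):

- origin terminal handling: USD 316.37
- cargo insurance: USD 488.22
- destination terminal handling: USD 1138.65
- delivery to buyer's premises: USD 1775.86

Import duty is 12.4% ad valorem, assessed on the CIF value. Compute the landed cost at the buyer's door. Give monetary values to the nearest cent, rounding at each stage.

Total landed cost: USD 325035.87

CFR: the seller pays costs through ocean freight to the destination port, but not insurance.
Already in the invoice (seller's account under CFR): origin terminal — exclude.
CIF value = CFR price + insurance = 286096.62 + 488.22 = 286584.84
Import duty = 286584.84 × 12.4% = 35536.52
Buyer bears: insurance 488.22 + destination terminal 1138.65 + delivery 1775.86 + duty 35536.52 = 38939.25
Landed cost = invoice 286096.62 + 38939.25 = 325035.87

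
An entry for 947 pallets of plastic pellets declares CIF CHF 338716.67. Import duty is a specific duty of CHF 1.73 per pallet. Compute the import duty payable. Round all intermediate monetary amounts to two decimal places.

Import duty = 947 × 1.73 = 1638.31

Import duty: CHF 1638.31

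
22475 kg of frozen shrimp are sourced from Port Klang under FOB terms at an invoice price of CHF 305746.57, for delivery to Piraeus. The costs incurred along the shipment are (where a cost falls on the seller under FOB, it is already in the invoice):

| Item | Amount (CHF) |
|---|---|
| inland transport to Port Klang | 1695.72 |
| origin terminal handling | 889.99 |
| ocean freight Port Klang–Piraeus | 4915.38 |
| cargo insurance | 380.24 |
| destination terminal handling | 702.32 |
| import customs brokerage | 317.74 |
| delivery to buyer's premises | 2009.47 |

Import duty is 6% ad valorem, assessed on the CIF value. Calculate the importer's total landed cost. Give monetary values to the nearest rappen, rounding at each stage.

FOB: the seller bears costs until goods are on board at the origin port; the buyer bears freight, insurance and all costs thereafter.
Already in the invoice (seller's account under FOB): inland to port, origin terminal — exclude.
CIF value = FOB price + freight + insurance = 305746.57 + 4915.38 + 380.24 = 311042.19
Import duty = 311042.19 × 6% = 18662.53
Buyer bears: freight 4915.38 + insurance 380.24 + destination terminal 702.32 + brokerage 317.74 + delivery 2009.47 + duty 18662.53 = 26987.68
Landed cost = invoice 305746.57 + 26987.68 = 332734.25

Total landed cost: CHF 332734.25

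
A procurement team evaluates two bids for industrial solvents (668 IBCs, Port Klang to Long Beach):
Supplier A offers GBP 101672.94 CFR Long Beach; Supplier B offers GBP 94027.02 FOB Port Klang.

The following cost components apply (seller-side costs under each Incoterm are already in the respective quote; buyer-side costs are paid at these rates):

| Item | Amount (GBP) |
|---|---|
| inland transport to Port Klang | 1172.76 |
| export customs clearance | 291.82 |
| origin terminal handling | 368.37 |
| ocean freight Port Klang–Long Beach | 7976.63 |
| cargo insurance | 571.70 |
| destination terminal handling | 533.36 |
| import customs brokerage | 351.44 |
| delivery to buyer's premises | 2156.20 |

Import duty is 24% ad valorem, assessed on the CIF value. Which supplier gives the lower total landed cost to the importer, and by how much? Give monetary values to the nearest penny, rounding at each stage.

Supplier A (CFR):
CIF value = CFR price + insurance = 101672.94 + 571.70 = 102244.64
Import duty = 102244.64 × 24% = 24538.71
Buyer bears (A): 571.70 + 533.36 + 351.44 + 2156.20 = 3612.70
Landed cost (A) = invoice 101672.94 + 3612.70 + duty 24538.71 = 129824.35
Supplier B (FOB):
CIF value = FOB price + freight + insurance = 94027.02 + 7976.63 + 571.70 = 102575.35
Import duty = 102575.35 × 24% = 24618.08
Buyer bears (B): 7976.63 + 571.70 + 533.36 + 351.44 + 2156.20 = 11589.33
Landed cost (B) = invoice 94027.02 + 11589.33 + duty 24618.08 = 130234.43
Difference = |129824.35 − 130234.43| = 410.08

Supplier A is cheaper by GBP 410.08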